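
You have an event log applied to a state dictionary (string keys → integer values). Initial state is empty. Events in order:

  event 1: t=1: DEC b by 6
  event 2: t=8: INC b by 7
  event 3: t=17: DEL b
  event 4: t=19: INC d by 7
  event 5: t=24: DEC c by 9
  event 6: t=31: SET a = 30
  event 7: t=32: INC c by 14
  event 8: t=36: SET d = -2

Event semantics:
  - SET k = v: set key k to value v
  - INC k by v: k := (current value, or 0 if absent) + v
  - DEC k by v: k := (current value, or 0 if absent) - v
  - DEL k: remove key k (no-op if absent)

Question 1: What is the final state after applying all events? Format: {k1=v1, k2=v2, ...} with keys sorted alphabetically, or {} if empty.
  after event 1 (t=1: DEC b by 6): {b=-6}
  after event 2 (t=8: INC b by 7): {b=1}
  after event 3 (t=17: DEL b): {}
  after event 4 (t=19: INC d by 7): {d=7}
  after event 5 (t=24: DEC c by 9): {c=-9, d=7}
  after event 6 (t=31: SET a = 30): {a=30, c=-9, d=7}
  after event 7 (t=32: INC c by 14): {a=30, c=5, d=7}
  after event 8 (t=36: SET d = -2): {a=30, c=5, d=-2}

Answer: {a=30, c=5, d=-2}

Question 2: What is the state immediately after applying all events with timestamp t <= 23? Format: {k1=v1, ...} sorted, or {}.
Answer: {d=7}

Derivation:
Apply events with t <= 23 (4 events):
  after event 1 (t=1: DEC b by 6): {b=-6}
  after event 2 (t=8: INC b by 7): {b=1}
  after event 3 (t=17: DEL b): {}
  after event 4 (t=19: INC d by 7): {d=7}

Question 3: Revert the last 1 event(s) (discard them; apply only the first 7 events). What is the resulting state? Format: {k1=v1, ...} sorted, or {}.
Answer: {a=30, c=5, d=7}

Derivation:
Keep first 7 events (discard last 1):
  after event 1 (t=1: DEC b by 6): {b=-6}
  after event 2 (t=8: INC b by 7): {b=1}
  after event 3 (t=17: DEL b): {}
  after event 4 (t=19: INC d by 7): {d=7}
  after event 5 (t=24: DEC c by 9): {c=-9, d=7}
  after event 6 (t=31: SET a = 30): {a=30, c=-9, d=7}
  after event 7 (t=32: INC c by 14): {a=30, c=5, d=7}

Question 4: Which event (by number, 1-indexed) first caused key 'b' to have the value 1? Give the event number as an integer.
Looking for first event where b becomes 1:
  event 1: b = -6
  event 2: b -6 -> 1  <-- first match

Answer: 2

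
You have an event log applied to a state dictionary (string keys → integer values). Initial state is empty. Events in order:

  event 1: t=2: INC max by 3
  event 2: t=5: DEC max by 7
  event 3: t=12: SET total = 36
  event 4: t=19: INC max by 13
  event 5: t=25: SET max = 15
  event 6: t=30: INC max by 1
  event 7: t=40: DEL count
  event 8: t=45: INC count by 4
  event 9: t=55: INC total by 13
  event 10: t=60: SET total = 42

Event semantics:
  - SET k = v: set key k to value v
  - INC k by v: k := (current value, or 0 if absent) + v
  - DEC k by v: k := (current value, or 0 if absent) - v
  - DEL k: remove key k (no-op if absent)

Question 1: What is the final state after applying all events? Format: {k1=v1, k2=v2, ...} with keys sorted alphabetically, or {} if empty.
Answer: {count=4, max=16, total=42}

Derivation:
  after event 1 (t=2: INC max by 3): {max=3}
  after event 2 (t=5: DEC max by 7): {max=-4}
  after event 3 (t=12: SET total = 36): {max=-4, total=36}
  after event 4 (t=19: INC max by 13): {max=9, total=36}
  after event 5 (t=25: SET max = 15): {max=15, total=36}
  after event 6 (t=30: INC max by 1): {max=16, total=36}
  after event 7 (t=40: DEL count): {max=16, total=36}
  after event 8 (t=45: INC count by 4): {count=4, max=16, total=36}
  after event 9 (t=55: INC total by 13): {count=4, max=16, total=49}
  after event 10 (t=60: SET total = 42): {count=4, max=16, total=42}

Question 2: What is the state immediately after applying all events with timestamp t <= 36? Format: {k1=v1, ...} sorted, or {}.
Apply events with t <= 36 (6 events):
  after event 1 (t=2: INC max by 3): {max=3}
  after event 2 (t=5: DEC max by 7): {max=-4}
  after event 3 (t=12: SET total = 36): {max=-4, total=36}
  after event 4 (t=19: INC max by 13): {max=9, total=36}
  after event 5 (t=25: SET max = 15): {max=15, total=36}
  after event 6 (t=30: INC max by 1): {max=16, total=36}

Answer: {max=16, total=36}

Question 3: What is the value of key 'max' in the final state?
Answer: 16

Derivation:
Track key 'max' through all 10 events:
  event 1 (t=2: INC max by 3): max (absent) -> 3
  event 2 (t=5: DEC max by 7): max 3 -> -4
  event 3 (t=12: SET total = 36): max unchanged
  event 4 (t=19: INC max by 13): max -4 -> 9
  event 5 (t=25: SET max = 15): max 9 -> 15
  event 6 (t=30: INC max by 1): max 15 -> 16
  event 7 (t=40: DEL count): max unchanged
  event 8 (t=45: INC count by 4): max unchanged
  event 9 (t=55: INC total by 13): max unchanged
  event 10 (t=60: SET total = 42): max unchanged
Final: max = 16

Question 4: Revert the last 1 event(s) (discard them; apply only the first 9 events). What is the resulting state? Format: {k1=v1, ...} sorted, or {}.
Keep first 9 events (discard last 1):
  after event 1 (t=2: INC max by 3): {max=3}
  after event 2 (t=5: DEC max by 7): {max=-4}
  after event 3 (t=12: SET total = 36): {max=-4, total=36}
  after event 4 (t=19: INC max by 13): {max=9, total=36}
  after event 5 (t=25: SET max = 15): {max=15, total=36}
  after event 6 (t=30: INC max by 1): {max=16, total=36}
  after event 7 (t=40: DEL count): {max=16, total=36}
  after event 8 (t=45: INC count by 4): {count=4, max=16, total=36}
  after event 9 (t=55: INC total by 13): {count=4, max=16, total=49}

Answer: {count=4, max=16, total=49}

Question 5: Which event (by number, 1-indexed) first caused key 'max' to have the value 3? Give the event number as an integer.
Looking for first event where max becomes 3:
  event 1: max (absent) -> 3  <-- first match

Answer: 1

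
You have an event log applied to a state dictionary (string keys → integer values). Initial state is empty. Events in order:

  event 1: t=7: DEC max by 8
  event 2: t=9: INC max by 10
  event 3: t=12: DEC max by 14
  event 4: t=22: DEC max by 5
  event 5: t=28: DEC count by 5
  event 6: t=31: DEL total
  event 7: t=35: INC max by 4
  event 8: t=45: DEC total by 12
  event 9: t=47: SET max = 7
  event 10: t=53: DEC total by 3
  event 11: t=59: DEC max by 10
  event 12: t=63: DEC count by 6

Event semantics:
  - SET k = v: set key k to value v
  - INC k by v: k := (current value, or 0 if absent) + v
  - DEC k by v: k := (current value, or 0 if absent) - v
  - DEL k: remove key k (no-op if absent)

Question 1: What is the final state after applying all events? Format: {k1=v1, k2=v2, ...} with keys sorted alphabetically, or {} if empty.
Answer: {count=-11, max=-3, total=-15}

Derivation:
  after event 1 (t=7: DEC max by 8): {max=-8}
  after event 2 (t=9: INC max by 10): {max=2}
  after event 3 (t=12: DEC max by 14): {max=-12}
  after event 4 (t=22: DEC max by 5): {max=-17}
  after event 5 (t=28: DEC count by 5): {count=-5, max=-17}
  after event 6 (t=31: DEL total): {count=-5, max=-17}
  after event 7 (t=35: INC max by 4): {count=-5, max=-13}
  after event 8 (t=45: DEC total by 12): {count=-5, max=-13, total=-12}
  after event 9 (t=47: SET max = 7): {count=-5, max=7, total=-12}
  after event 10 (t=53: DEC total by 3): {count=-5, max=7, total=-15}
  after event 11 (t=59: DEC max by 10): {count=-5, max=-3, total=-15}
  after event 12 (t=63: DEC count by 6): {count=-11, max=-3, total=-15}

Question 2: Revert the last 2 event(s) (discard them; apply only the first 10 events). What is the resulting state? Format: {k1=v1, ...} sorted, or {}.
Answer: {count=-5, max=7, total=-15}

Derivation:
Keep first 10 events (discard last 2):
  after event 1 (t=7: DEC max by 8): {max=-8}
  after event 2 (t=9: INC max by 10): {max=2}
  after event 3 (t=12: DEC max by 14): {max=-12}
  after event 4 (t=22: DEC max by 5): {max=-17}
  after event 5 (t=28: DEC count by 5): {count=-5, max=-17}
  after event 6 (t=31: DEL total): {count=-5, max=-17}
  after event 7 (t=35: INC max by 4): {count=-5, max=-13}
  after event 8 (t=45: DEC total by 12): {count=-5, max=-13, total=-12}
  after event 9 (t=47: SET max = 7): {count=-5, max=7, total=-12}
  after event 10 (t=53: DEC total by 3): {count=-5, max=7, total=-15}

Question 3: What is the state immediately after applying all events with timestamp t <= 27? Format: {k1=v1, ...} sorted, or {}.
Answer: {max=-17}

Derivation:
Apply events with t <= 27 (4 events):
  after event 1 (t=7: DEC max by 8): {max=-8}
  after event 2 (t=9: INC max by 10): {max=2}
  after event 3 (t=12: DEC max by 14): {max=-12}
  after event 4 (t=22: DEC max by 5): {max=-17}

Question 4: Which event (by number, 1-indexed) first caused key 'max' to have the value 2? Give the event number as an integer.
Answer: 2

Derivation:
Looking for first event where max becomes 2:
  event 1: max = -8
  event 2: max -8 -> 2  <-- first match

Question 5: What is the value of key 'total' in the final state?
Answer: -15

Derivation:
Track key 'total' through all 12 events:
  event 1 (t=7: DEC max by 8): total unchanged
  event 2 (t=9: INC max by 10): total unchanged
  event 3 (t=12: DEC max by 14): total unchanged
  event 4 (t=22: DEC max by 5): total unchanged
  event 5 (t=28: DEC count by 5): total unchanged
  event 6 (t=31: DEL total): total (absent) -> (absent)
  event 7 (t=35: INC max by 4): total unchanged
  event 8 (t=45: DEC total by 12): total (absent) -> -12
  event 9 (t=47: SET max = 7): total unchanged
  event 10 (t=53: DEC total by 3): total -12 -> -15
  event 11 (t=59: DEC max by 10): total unchanged
  event 12 (t=63: DEC count by 6): total unchanged
Final: total = -15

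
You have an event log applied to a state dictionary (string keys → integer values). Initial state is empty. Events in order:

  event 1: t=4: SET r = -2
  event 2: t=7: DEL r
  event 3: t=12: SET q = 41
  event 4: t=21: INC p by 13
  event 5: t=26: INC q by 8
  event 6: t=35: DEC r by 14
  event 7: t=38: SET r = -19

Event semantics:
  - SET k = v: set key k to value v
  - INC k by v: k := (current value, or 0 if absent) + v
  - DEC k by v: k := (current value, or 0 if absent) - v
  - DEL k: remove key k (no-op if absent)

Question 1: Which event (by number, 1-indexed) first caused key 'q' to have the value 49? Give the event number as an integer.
Looking for first event where q becomes 49:
  event 3: q = 41
  event 4: q = 41
  event 5: q 41 -> 49  <-- first match

Answer: 5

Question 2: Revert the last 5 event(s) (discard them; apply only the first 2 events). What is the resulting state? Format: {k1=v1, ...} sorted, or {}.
Keep first 2 events (discard last 5):
  after event 1 (t=4: SET r = -2): {r=-2}
  after event 2 (t=7: DEL r): {}

Answer: {}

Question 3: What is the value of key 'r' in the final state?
Answer: -19

Derivation:
Track key 'r' through all 7 events:
  event 1 (t=4: SET r = -2): r (absent) -> -2
  event 2 (t=7: DEL r): r -2 -> (absent)
  event 3 (t=12: SET q = 41): r unchanged
  event 4 (t=21: INC p by 13): r unchanged
  event 5 (t=26: INC q by 8): r unchanged
  event 6 (t=35: DEC r by 14): r (absent) -> -14
  event 7 (t=38: SET r = -19): r -14 -> -19
Final: r = -19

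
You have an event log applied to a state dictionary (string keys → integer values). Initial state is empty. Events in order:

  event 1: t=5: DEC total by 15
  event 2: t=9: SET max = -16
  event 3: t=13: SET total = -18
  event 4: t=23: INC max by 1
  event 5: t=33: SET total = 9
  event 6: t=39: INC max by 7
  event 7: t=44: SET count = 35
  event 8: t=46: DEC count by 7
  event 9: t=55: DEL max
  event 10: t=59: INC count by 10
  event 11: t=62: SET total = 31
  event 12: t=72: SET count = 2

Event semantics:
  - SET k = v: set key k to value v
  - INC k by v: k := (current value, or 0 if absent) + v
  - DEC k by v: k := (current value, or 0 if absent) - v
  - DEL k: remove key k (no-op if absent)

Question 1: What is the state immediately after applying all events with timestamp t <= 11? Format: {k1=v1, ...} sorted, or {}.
Answer: {max=-16, total=-15}

Derivation:
Apply events with t <= 11 (2 events):
  after event 1 (t=5: DEC total by 15): {total=-15}
  after event 2 (t=9: SET max = -16): {max=-16, total=-15}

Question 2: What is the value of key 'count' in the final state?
Track key 'count' through all 12 events:
  event 1 (t=5: DEC total by 15): count unchanged
  event 2 (t=9: SET max = -16): count unchanged
  event 3 (t=13: SET total = -18): count unchanged
  event 4 (t=23: INC max by 1): count unchanged
  event 5 (t=33: SET total = 9): count unchanged
  event 6 (t=39: INC max by 7): count unchanged
  event 7 (t=44: SET count = 35): count (absent) -> 35
  event 8 (t=46: DEC count by 7): count 35 -> 28
  event 9 (t=55: DEL max): count unchanged
  event 10 (t=59: INC count by 10): count 28 -> 38
  event 11 (t=62: SET total = 31): count unchanged
  event 12 (t=72: SET count = 2): count 38 -> 2
Final: count = 2

Answer: 2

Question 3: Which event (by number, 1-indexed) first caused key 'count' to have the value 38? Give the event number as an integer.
Looking for first event where count becomes 38:
  event 7: count = 35
  event 8: count = 28
  event 9: count = 28
  event 10: count 28 -> 38  <-- first match

Answer: 10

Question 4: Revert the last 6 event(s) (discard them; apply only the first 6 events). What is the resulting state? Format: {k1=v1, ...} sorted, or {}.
Keep first 6 events (discard last 6):
  after event 1 (t=5: DEC total by 15): {total=-15}
  after event 2 (t=9: SET max = -16): {max=-16, total=-15}
  after event 3 (t=13: SET total = -18): {max=-16, total=-18}
  after event 4 (t=23: INC max by 1): {max=-15, total=-18}
  after event 5 (t=33: SET total = 9): {max=-15, total=9}
  after event 6 (t=39: INC max by 7): {max=-8, total=9}

Answer: {max=-8, total=9}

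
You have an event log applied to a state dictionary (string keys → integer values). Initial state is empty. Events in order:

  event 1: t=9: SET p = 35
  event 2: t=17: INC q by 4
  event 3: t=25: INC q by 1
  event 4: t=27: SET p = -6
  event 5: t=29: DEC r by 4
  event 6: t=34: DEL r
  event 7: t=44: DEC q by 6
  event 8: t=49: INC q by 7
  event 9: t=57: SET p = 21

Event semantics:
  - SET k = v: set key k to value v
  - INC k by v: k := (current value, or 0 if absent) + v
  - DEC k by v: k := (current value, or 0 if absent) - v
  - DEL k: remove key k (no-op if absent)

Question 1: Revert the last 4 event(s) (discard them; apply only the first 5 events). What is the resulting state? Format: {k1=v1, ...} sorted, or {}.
Answer: {p=-6, q=5, r=-4}

Derivation:
Keep first 5 events (discard last 4):
  after event 1 (t=9: SET p = 35): {p=35}
  after event 2 (t=17: INC q by 4): {p=35, q=4}
  after event 3 (t=25: INC q by 1): {p=35, q=5}
  after event 4 (t=27: SET p = -6): {p=-6, q=5}
  after event 5 (t=29: DEC r by 4): {p=-6, q=5, r=-4}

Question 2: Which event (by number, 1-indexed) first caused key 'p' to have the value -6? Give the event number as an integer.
Answer: 4

Derivation:
Looking for first event where p becomes -6:
  event 1: p = 35
  event 2: p = 35
  event 3: p = 35
  event 4: p 35 -> -6  <-- first match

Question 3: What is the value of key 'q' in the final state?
Answer: 6

Derivation:
Track key 'q' through all 9 events:
  event 1 (t=9: SET p = 35): q unchanged
  event 2 (t=17: INC q by 4): q (absent) -> 4
  event 3 (t=25: INC q by 1): q 4 -> 5
  event 4 (t=27: SET p = -6): q unchanged
  event 5 (t=29: DEC r by 4): q unchanged
  event 6 (t=34: DEL r): q unchanged
  event 7 (t=44: DEC q by 6): q 5 -> -1
  event 8 (t=49: INC q by 7): q -1 -> 6
  event 9 (t=57: SET p = 21): q unchanged
Final: q = 6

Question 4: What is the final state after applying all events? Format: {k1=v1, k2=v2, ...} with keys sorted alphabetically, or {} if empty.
Answer: {p=21, q=6}

Derivation:
  after event 1 (t=9: SET p = 35): {p=35}
  after event 2 (t=17: INC q by 4): {p=35, q=4}
  after event 3 (t=25: INC q by 1): {p=35, q=5}
  after event 4 (t=27: SET p = -6): {p=-6, q=5}
  after event 5 (t=29: DEC r by 4): {p=-6, q=5, r=-4}
  after event 6 (t=34: DEL r): {p=-6, q=5}
  after event 7 (t=44: DEC q by 6): {p=-6, q=-1}
  after event 8 (t=49: INC q by 7): {p=-6, q=6}
  after event 9 (t=57: SET p = 21): {p=21, q=6}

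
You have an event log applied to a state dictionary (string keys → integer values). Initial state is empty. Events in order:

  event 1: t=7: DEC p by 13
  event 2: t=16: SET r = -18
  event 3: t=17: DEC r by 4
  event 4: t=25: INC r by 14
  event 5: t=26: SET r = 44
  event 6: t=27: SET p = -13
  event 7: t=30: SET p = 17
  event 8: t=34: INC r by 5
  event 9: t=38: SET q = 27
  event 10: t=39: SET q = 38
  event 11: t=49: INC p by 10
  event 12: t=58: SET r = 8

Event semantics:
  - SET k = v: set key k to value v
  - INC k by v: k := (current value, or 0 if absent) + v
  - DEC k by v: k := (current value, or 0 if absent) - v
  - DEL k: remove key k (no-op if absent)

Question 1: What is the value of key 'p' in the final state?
Track key 'p' through all 12 events:
  event 1 (t=7: DEC p by 13): p (absent) -> -13
  event 2 (t=16: SET r = -18): p unchanged
  event 3 (t=17: DEC r by 4): p unchanged
  event 4 (t=25: INC r by 14): p unchanged
  event 5 (t=26: SET r = 44): p unchanged
  event 6 (t=27: SET p = -13): p -13 -> -13
  event 7 (t=30: SET p = 17): p -13 -> 17
  event 8 (t=34: INC r by 5): p unchanged
  event 9 (t=38: SET q = 27): p unchanged
  event 10 (t=39: SET q = 38): p unchanged
  event 11 (t=49: INC p by 10): p 17 -> 27
  event 12 (t=58: SET r = 8): p unchanged
Final: p = 27

Answer: 27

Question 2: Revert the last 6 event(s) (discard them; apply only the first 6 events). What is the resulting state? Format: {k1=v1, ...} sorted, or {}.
Keep first 6 events (discard last 6):
  after event 1 (t=7: DEC p by 13): {p=-13}
  after event 2 (t=16: SET r = -18): {p=-13, r=-18}
  after event 3 (t=17: DEC r by 4): {p=-13, r=-22}
  after event 4 (t=25: INC r by 14): {p=-13, r=-8}
  after event 5 (t=26: SET r = 44): {p=-13, r=44}
  after event 6 (t=27: SET p = -13): {p=-13, r=44}

Answer: {p=-13, r=44}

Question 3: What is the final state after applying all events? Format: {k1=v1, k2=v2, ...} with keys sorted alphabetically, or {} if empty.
  after event 1 (t=7: DEC p by 13): {p=-13}
  after event 2 (t=16: SET r = -18): {p=-13, r=-18}
  after event 3 (t=17: DEC r by 4): {p=-13, r=-22}
  after event 4 (t=25: INC r by 14): {p=-13, r=-8}
  after event 5 (t=26: SET r = 44): {p=-13, r=44}
  after event 6 (t=27: SET p = -13): {p=-13, r=44}
  after event 7 (t=30: SET p = 17): {p=17, r=44}
  after event 8 (t=34: INC r by 5): {p=17, r=49}
  after event 9 (t=38: SET q = 27): {p=17, q=27, r=49}
  after event 10 (t=39: SET q = 38): {p=17, q=38, r=49}
  after event 11 (t=49: INC p by 10): {p=27, q=38, r=49}
  after event 12 (t=58: SET r = 8): {p=27, q=38, r=8}

Answer: {p=27, q=38, r=8}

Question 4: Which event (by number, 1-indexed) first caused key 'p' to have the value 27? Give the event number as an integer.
Looking for first event where p becomes 27:
  event 1: p = -13
  event 2: p = -13
  event 3: p = -13
  event 4: p = -13
  event 5: p = -13
  event 6: p = -13
  event 7: p = 17
  event 8: p = 17
  event 9: p = 17
  event 10: p = 17
  event 11: p 17 -> 27  <-- first match

Answer: 11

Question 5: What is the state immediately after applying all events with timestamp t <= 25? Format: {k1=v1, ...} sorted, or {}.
Apply events with t <= 25 (4 events):
  after event 1 (t=7: DEC p by 13): {p=-13}
  after event 2 (t=16: SET r = -18): {p=-13, r=-18}
  after event 3 (t=17: DEC r by 4): {p=-13, r=-22}
  after event 4 (t=25: INC r by 14): {p=-13, r=-8}

Answer: {p=-13, r=-8}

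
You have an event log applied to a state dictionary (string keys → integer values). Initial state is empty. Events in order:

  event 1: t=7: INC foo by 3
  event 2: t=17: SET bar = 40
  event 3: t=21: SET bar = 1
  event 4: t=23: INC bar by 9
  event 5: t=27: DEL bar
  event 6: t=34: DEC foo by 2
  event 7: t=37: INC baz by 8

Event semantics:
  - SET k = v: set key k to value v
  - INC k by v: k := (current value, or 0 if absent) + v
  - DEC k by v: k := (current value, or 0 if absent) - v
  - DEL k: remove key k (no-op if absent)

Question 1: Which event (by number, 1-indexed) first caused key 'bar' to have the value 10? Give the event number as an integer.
Looking for first event where bar becomes 10:
  event 2: bar = 40
  event 3: bar = 1
  event 4: bar 1 -> 10  <-- first match

Answer: 4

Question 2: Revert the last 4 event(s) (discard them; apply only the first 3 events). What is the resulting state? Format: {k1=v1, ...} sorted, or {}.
Keep first 3 events (discard last 4):
  after event 1 (t=7: INC foo by 3): {foo=3}
  after event 2 (t=17: SET bar = 40): {bar=40, foo=3}
  after event 3 (t=21: SET bar = 1): {bar=1, foo=3}

Answer: {bar=1, foo=3}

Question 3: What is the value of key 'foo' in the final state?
Track key 'foo' through all 7 events:
  event 1 (t=7: INC foo by 3): foo (absent) -> 3
  event 2 (t=17: SET bar = 40): foo unchanged
  event 3 (t=21: SET bar = 1): foo unchanged
  event 4 (t=23: INC bar by 9): foo unchanged
  event 5 (t=27: DEL bar): foo unchanged
  event 6 (t=34: DEC foo by 2): foo 3 -> 1
  event 7 (t=37: INC baz by 8): foo unchanged
Final: foo = 1

Answer: 1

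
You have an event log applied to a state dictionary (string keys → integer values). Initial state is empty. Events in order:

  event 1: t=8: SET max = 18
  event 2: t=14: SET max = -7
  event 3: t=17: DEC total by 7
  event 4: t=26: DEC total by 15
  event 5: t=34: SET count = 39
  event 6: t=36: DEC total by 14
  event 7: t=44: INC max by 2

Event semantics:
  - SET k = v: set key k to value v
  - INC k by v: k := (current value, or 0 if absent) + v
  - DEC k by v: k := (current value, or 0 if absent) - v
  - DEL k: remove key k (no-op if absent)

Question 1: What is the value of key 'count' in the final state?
Answer: 39

Derivation:
Track key 'count' through all 7 events:
  event 1 (t=8: SET max = 18): count unchanged
  event 2 (t=14: SET max = -7): count unchanged
  event 3 (t=17: DEC total by 7): count unchanged
  event 4 (t=26: DEC total by 15): count unchanged
  event 5 (t=34: SET count = 39): count (absent) -> 39
  event 6 (t=36: DEC total by 14): count unchanged
  event 7 (t=44: INC max by 2): count unchanged
Final: count = 39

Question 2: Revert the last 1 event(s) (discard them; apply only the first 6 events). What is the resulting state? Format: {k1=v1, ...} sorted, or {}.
Keep first 6 events (discard last 1):
  after event 1 (t=8: SET max = 18): {max=18}
  after event 2 (t=14: SET max = -7): {max=-7}
  after event 3 (t=17: DEC total by 7): {max=-7, total=-7}
  after event 4 (t=26: DEC total by 15): {max=-7, total=-22}
  after event 5 (t=34: SET count = 39): {count=39, max=-7, total=-22}
  after event 6 (t=36: DEC total by 14): {count=39, max=-7, total=-36}

Answer: {count=39, max=-7, total=-36}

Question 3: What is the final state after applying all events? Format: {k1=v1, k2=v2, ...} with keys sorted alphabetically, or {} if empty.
  after event 1 (t=8: SET max = 18): {max=18}
  after event 2 (t=14: SET max = -7): {max=-7}
  after event 3 (t=17: DEC total by 7): {max=-7, total=-7}
  after event 4 (t=26: DEC total by 15): {max=-7, total=-22}
  after event 5 (t=34: SET count = 39): {count=39, max=-7, total=-22}
  after event 6 (t=36: DEC total by 14): {count=39, max=-7, total=-36}
  after event 7 (t=44: INC max by 2): {count=39, max=-5, total=-36}

Answer: {count=39, max=-5, total=-36}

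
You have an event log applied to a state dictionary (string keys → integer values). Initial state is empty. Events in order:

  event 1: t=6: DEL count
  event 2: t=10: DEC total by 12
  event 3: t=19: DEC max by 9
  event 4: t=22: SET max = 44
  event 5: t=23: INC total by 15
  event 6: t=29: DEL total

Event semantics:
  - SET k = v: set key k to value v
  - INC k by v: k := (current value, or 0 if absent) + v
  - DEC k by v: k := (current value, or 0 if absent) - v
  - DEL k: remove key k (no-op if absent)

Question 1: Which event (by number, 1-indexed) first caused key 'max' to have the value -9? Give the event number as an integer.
Looking for first event where max becomes -9:
  event 3: max (absent) -> -9  <-- first match

Answer: 3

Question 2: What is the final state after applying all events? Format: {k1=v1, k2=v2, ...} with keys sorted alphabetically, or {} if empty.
Answer: {max=44}

Derivation:
  after event 1 (t=6: DEL count): {}
  after event 2 (t=10: DEC total by 12): {total=-12}
  after event 3 (t=19: DEC max by 9): {max=-9, total=-12}
  after event 4 (t=22: SET max = 44): {max=44, total=-12}
  after event 5 (t=23: INC total by 15): {max=44, total=3}
  after event 6 (t=29: DEL total): {max=44}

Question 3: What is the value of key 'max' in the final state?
Answer: 44

Derivation:
Track key 'max' through all 6 events:
  event 1 (t=6: DEL count): max unchanged
  event 2 (t=10: DEC total by 12): max unchanged
  event 3 (t=19: DEC max by 9): max (absent) -> -9
  event 4 (t=22: SET max = 44): max -9 -> 44
  event 5 (t=23: INC total by 15): max unchanged
  event 6 (t=29: DEL total): max unchanged
Final: max = 44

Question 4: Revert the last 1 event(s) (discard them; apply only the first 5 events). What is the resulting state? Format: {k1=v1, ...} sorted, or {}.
Answer: {max=44, total=3}

Derivation:
Keep first 5 events (discard last 1):
  after event 1 (t=6: DEL count): {}
  after event 2 (t=10: DEC total by 12): {total=-12}
  after event 3 (t=19: DEC max by 9): {max=-9, total=-12}
  after event 4 (t=22: SET max = 44): {max=44, total=-12}
  after event 5 (t=23: INC total by 15): {max=44, total=3}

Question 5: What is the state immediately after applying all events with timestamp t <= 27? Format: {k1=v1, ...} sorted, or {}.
Answer: {max=44, total=3}

Derivation:
Apply events with t <= 27 (5 events):
  after event 1 (t=6: DEL count): {}
  after event 2 (t=10: DEC total by 12): {total=-12}
  after event 3 (t=19: DEC max by 9): {max=-9, total=-12}
  after event 4 (t=22: SET max = 44): {max=44, total=-12}
  after event 5 (t=23: INC total by 15): {max=44, total=3}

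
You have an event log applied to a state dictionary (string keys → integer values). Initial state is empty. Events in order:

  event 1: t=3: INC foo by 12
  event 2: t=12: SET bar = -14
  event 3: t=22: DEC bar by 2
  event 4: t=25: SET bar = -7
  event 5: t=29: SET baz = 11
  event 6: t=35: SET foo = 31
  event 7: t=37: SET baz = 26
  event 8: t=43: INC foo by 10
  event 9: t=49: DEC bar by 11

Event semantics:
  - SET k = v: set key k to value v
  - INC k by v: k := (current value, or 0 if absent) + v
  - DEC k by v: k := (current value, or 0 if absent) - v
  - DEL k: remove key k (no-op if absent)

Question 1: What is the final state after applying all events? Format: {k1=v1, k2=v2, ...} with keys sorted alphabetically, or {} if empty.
  after event 1 (t=3: INC foo by 12): {foo=12}
  after event 2 (t=12: SET bar = -14): {bar=-14, foo=12}
  after event 3 (t=22: DEC bar by 2): {bar=-16, foo=12}
  after event 4 (t=25: SET bar = -7): {bar=-7, foo=12}
  after event 5 (t=29: SET baz = 11): {bar=-7, baz=11, foo=12}
  after event 6 (t=35: SET foo = 31): {bar=-7, baz=11, foo=31}
  after event 7 (t=37: SET baz = 26): {bar=-7, baz=26, foo=31}
  after event 8 (t=43: INC foo by 10): {bar=-7, baz=26, foo=41}
  after event 9 (t=49: DEC bar by 11): {bar=-18, baz=26, foo=41}

Answer: {bar=-18, baz=26, foo=41}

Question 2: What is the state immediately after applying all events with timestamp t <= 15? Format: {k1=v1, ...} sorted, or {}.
Answer: {bar=-14, foo=12}

Derivation:
Apply events with t <= 15 (2 events):
  after event 1 (t=3: INC foo by 12): {foo=12}
  after event 2 (t=12: SET bar = -14): {bar=-14, foo=12}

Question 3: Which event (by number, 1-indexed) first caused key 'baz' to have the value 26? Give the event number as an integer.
Looking for first event where baz becomes 26:
  event 5: baz = 11
  event 6: baz = 11
  event 7: baz 11 -> 26  <-- first match

Answer: 7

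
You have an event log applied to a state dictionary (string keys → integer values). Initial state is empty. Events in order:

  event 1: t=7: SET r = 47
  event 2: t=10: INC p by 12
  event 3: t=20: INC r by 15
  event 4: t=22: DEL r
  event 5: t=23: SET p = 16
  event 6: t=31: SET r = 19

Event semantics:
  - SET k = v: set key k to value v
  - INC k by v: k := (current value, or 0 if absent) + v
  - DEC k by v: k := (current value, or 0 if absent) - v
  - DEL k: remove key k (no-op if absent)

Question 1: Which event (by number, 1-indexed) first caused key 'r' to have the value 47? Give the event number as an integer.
Answer: 1

Derivation:
Looking for first event where r becomes 47:
  event 1: r (absent) -> 47  <-- first match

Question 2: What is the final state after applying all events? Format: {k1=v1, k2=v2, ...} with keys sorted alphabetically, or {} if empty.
Answer: {p=16, r=19}

Derivation:
  after event 1 (t=7: SET r = 47): {r=47}
  after event 2 (t=10: INC p by 12): {p=12, r=47}
  after event 3 (t=20: INC r by 15): {p=12, r=62}
  after event 4 (t=22: DEL r): {p=12}
  after event 5 (t=23: SET p = 16): {p=16}
  after event 6 (t=31: SET r = 19): {p=16, r=19}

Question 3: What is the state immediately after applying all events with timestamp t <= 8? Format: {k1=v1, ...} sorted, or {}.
Apply events with t <= 8 (1 events):
  after event 1 (t=7: SET r = 47): {r=47}

Answer: {r=47}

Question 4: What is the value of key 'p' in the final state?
Track key 'p' through all 6 events:
  event 1 (t=7: SET r = 47): p unchanged
  event 2 (t=10: INC p by 12): p (absent) -> 12
  event 3 (t=20: INC r by 15): p unchanged
  event 4 (t=22: DEL r): p unchanged
  event 5 (t=23: SET p = 16): p 12 -> 16
  event 6 (t=31: SET r = 19): p unchanged
Final: p = 16

Answer: 16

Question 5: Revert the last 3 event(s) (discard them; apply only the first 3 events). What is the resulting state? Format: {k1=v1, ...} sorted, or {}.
Keep first 3 events (discard last 3):
  after event 1 (t=7: SET r = 47): {r=47}
  after event 2 (t=10: INC p by 12): {p=12, r=47}
  after event 3 (t=20: INC r by 15): {p=12, r=62}

Answer: {p=12, r=62}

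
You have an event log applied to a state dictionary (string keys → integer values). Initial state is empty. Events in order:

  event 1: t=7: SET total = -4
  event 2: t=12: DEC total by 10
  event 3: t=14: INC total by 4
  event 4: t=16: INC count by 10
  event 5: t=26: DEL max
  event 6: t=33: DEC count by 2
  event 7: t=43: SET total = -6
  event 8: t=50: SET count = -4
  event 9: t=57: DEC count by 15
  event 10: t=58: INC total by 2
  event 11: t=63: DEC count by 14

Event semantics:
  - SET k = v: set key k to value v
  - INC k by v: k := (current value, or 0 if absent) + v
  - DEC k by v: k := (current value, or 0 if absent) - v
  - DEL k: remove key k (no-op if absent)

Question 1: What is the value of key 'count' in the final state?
Track key 'count' through all 11 events:
  event 1 (t=7: SET total = -4): count unchanged
  event 2 (t=12: DEC total by 10): count unchanged
  event 3 (t=14: INC total by 4): count unchanged
  event 4 (t=16: INC count by 10): count (absent) -> 10
  event 5 (t=26: DEL max): count unchanged
  event 6 (t=33: DEC count by 2): count 10 -> 8
  event 7 (t=43: SET total = -6): count unchanged
  event 8 (t=50: SET count = -4): count 8 -> -4
  event 9 (t=57: DEC count by 15): count -4 -> -19
  event 10 (t=58: INC total by 2): count unchanged
  event 11 (t=63: DEC count by 14): count -19 -> -33
Final: count = -33

Answer: -33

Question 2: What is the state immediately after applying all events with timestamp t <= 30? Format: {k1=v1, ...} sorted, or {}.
Apply events with t <= 30 (5 events):
  after event 1 (t=7: SET total = -4): {total=-4}
  after event 2 (t=12: DEC total by 10): {total=-14}
  after event 3 (t=14: INC total by 4): {total=-10}
  after event 4 (t=16: INC count by 10): {count=10, total=-10}
  after event 5 (t=26: DEL max): {count=10, total=-10}

Answer: {count=10, total=-10}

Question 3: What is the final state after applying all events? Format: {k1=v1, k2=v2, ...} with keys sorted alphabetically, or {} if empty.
  after event 1 (t=7: SET total = -4): {total=-4}
  after event 2 (t=12: DEC total by 10): {total=-14}
  after event 3 (t=14: INC total by 4): {total=-10}
  after event 4 (t=16: INC count by 10): {count=10, total=-10}
  after event 5 (t=26: DEL max): {count=10, total=-10}
  after event 6 (t=33: DEC count by 2): {count=8, total=-10}
  after event 7 (t=43: SET total = -6): {count=8, total=-6}
  after event 8 (t=50: SET count = -4): {count=-4, total=-6}
  after event 9 (t=57: DEC count by 15): {count=-19, total=-6}
  after event 10 (t=58: INC total by 2): {count=-19, total=-4}
  after event 11 (t=63: DEC count by 14): {count=-33, total=-4}

Answer: {count=-33, total=-4}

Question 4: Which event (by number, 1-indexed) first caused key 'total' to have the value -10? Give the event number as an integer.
Answer: 3

Derivation:
Looking for first event where total becomes -10:
  event 1: total = -4
  event 2: total = -14
  event 3: total -14 -> -10  <-- first match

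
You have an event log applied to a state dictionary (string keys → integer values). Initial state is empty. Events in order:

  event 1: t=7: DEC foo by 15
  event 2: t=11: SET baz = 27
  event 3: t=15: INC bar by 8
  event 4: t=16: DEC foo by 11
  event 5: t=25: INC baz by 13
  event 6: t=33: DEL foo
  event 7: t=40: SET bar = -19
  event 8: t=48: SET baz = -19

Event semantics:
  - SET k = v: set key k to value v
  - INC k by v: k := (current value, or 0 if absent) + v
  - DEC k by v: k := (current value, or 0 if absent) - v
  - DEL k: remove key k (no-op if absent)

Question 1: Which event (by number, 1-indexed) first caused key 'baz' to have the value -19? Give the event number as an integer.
Answer: 8

Derivation:
Looking for first event where baz becomes -19:
  event 2: baz = 27
  event 3: baz = 27
  event 4: baz = 27
  event 5: baz = 40
  event 6: baz = 40
  event 7: baz = 40
  event 8: baz 40 -> -19  <-- first match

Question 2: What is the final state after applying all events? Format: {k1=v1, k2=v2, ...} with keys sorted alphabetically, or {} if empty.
  after event 1 (t=7: DEC foo by 15): {foo=-15}
  after event 2 (t=11: SET baz = 27): {baz=27, foo=-15}
  after event 3 (t=15: INC bar by 8): {bar=8, baz=27, foo=-15}
  after event 4 (t=16: DEC foo by 11): {bar=8, baz=27, foo=-26}
  after event 5 (t=25: INC baz by 13): {bar=8, baz=40, foo=-26}
  after event 6 (t=33: DEL foo): {bar=8, baz=40}
  after event 7 (t=40: SET bar = -19): {bar=-19, baz=40}
  after event 8 (t=48: SET baz = -19): {bar=-19, baz=-19}

Answer: {bar=-19, baz=-19}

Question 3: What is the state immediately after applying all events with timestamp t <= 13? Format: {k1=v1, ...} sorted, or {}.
Apply events with t <= 13 (2 events):
  after event 1 (t=7: DEC foo by 15): {foo=-15}
  after event 2 (t=11: SET baz = 27): {baz=27, foo=-15}

Answer: {baz=27, foo=-15}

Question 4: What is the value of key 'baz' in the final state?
Answer: -19

Derivation:
Track key 'baz' through all 8 events:
  event 1 (t=7: DEC foo by 15): baz unchanged
  event 2 (t=11: SET baz = 27): baz (absent) -> 27
  event 3 (t=15: INC bar by 8): baz unchanged
  event 4 (t=16: DEC foo by 11): baz unchanged
  event 5 (t=25: INC baz by 13): baz 27 -> 40
  event 6 (t=33: DEL foo): baz unchanged
  event 7 (t=40: SET bar = -19): baz unchanged
  event 8 (t=48: SET baz = -19): baz 40 -> -19
Final: baz = -19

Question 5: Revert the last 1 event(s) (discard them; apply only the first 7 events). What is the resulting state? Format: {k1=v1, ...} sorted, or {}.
Keep first 7 events (discard last 1):
  after event 1 (t=7: DEC foo by 15): {foo=-15}
  after event 2 (t=11: SET baz = 27): {baz=27, foo=-15}
  after event 3 (t=15: INC bar by 8): {bar=8, baz=27, foo=-15}
  after event 4 (t=16: DEC foo by 11): {bar=8, baz=27, foo=-26}
  after event 5 (t=25: INC baz by 13): {bar=8, baz=40, foo=-26}
  after event 6 (t=33: DEL foo): {bar=8, baz=40}
  after event 7 (t=40: SET bar = -19): {bar=-19, baz=40}

Answer: {bar=-19, baz=40}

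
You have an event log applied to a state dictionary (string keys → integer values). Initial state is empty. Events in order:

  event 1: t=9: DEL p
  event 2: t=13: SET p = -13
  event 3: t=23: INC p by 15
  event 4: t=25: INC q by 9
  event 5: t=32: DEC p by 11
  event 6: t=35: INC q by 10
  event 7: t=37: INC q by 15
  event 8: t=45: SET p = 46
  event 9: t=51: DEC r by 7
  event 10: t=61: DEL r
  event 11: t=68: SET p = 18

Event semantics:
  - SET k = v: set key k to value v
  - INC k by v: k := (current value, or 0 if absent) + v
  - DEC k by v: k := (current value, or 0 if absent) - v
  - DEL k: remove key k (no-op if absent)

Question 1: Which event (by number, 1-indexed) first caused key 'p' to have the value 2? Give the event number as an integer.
Answer: 3

Derivation:
Looking for first event where p becomes 2:
  event 2: p = -13
  event 3: p -13 -> 2  <-- first match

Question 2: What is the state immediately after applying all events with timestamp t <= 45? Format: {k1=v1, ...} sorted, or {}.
Answer: {p=46, q=34}

Derivation:
Apply events with t <= 45 (8 events):
  after event 1 (t=9: DEL p): {}
  after event 2 (t=13: SET p = -13): {p=-13}
  after event 3 (t=23: INC p by 15): {p=2}
  after event 4 (t=25: INC q by 9): {p=2, q=9}
  after event 5 (t=32: DEC p by 11): {p=-9, q=9}
  after event 6 (t=35: INC q by 10): {p=-9, q=19}
  after event 7 (t=37: INC q by 15): {p=-9, q=34}
  after event 8 (t=45: SET p = 46): {p=46, q=34}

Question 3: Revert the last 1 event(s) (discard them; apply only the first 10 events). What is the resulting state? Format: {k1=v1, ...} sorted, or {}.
Answer: {p=46, q=34}

Derivation:
Keep first 10 events (discard last 1):
  after event 1 (t=9: DEL p): {}
  after event 2 (t=13: SET p = -13): {p=-13}
  after event 3 (t=23: INC p by 15): {p=2}
  after event 4 (t=25: INC q by 9): {p=2, q=9}
  after event 5 (t=32: DEC p by 11): {p=-9, q=9}
  after event 6 (t=35: INC q by 10): {p=-9, q=19}
  after event 7 (t=37: INC q by 15): {p=-9, q=34}
  after event 8 (t=45: SET p = 46): {p=46, q=34}
  after event 9 (t=51: DEC r by 7): {p=46, q=34, r=-7}
  after event 10 (t=61: DEL r): {p=46, q=34}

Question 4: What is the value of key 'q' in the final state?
Answer: 34

Derivation:
Track key 'q' through all 11 events:
  event 1 (t=9: DEL p): q unchanged
  event 2 (t=13: SET p = -13): q unchanged
  event 3 (t=23: INC p by 15): q unchanged
  event 4 (t=25: INC q by 9): q (absent) -> 9
  event 5 (t=32: DEC p by 11): q unchanged
  event 6 (t=35: INC q by 10): q 9 -> 19
  event 7 (t=37: INC q by 15): q 19 -> 34
  event 8 (t=45: SET p = 46): q unchanged
  event 9 (t=51: DEC r by 7): q unchanged
  event 10 (t=61: DEL r): q unchanged
  event 11 (t=68: SET p = 18): q unchanged
Final: q = 34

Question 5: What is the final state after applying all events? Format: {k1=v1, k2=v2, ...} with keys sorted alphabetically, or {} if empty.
Answer: {p=18, q=34}

Derivation:
  after event 1 (t=9: DEL p): {}
  after event 2 (t=13: SET p = -13): {p=-13}
  after event 3 (t=23: INC p by 15): {p=2}
  after event 4 (t=25: INC q by 9): {p=2, q=9}
  after event 5 (t=32: DEC p by 11): {p=-9, q=9}
  after event 6 (t=35: INC q by 10): {p=-9, q=19}
  after event 7 (t=37: INC q by 15): {p=-9, q=34}
  after event 8 (t=45: SET p = 46): {p=46, q=34}
  after event 9 (t=51: DEC r by 7): {p=46, q=34, r=-7}
  after event 10 (t=61: DEL r): {p=46, q=34}
  after event 11 (t=68: SET p = 18): {p=18, q=34}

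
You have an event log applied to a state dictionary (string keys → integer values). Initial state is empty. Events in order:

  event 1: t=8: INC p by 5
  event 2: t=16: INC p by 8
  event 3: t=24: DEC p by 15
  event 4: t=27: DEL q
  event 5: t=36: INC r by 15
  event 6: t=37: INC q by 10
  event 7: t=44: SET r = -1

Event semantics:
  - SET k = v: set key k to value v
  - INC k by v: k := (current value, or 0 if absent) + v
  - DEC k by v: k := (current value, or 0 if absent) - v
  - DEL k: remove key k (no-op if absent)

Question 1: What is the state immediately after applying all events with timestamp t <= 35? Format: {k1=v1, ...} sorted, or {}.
Answer: {p=-2}

Derivation:
Apply events with t <= 35 (4 events):
  after event 1 (t=8: INC p by 5): {p=5}
  after event 2 (t=16: INC p by 8): {p=13}
  after event 3 (t=24: DEC p by 15): {p=-2}
  after event 4 (t=27: DEL q): {p=-2}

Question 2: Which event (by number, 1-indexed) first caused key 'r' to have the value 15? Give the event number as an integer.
Answer: 5

Derivation:
Looking for first event where r becomes 15:
  event 5: r (absent) -> 15  <-- first match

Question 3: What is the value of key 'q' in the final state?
Answer: 10

Derivation:
Track key 'q' through all 7 events:
  event 1 (t=8: INC p by 5): q unchanged
  event 2 (t=16: INC p by 8): q unchanged
  event 3 (t=24: DEC p by 15): q unchanged
  event 4 (t=27: DEL q): q (absent) -> (absent)
  event 5 (t=36: INC r by 15): q unchanged
  event 6 (t=37: INC q by 10): q (absent) -> 10
  event 7 (t=44: SET r = -1): q unchanged
Final: q = 10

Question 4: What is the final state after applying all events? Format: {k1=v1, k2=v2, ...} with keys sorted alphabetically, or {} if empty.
  after event 1 (t=8: INC p by 5): {p=5}
  after event 2 (t=16: INC p by 8): {p=13}
  after event 3 (t=24: DEC p by 15): {p=-2}
  after event 4 (t=27: DEL q): {p=-2}
  after event 5 (t=36: INC r by 15): {p=-2, r=15}
  after event 6 (t=37: INC q by 10): {p=-2, q=10, r=15}
  after event 7 (t=44: SET r = -1): {p=-2, q=10, r=-1}

Answer: {p=-2, q=10, r=-1}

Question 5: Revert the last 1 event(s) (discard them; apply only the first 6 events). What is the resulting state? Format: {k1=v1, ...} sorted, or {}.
Answer: {p=-2, q=10, r=15}

Derivation:
Keep first 6 events (discard last 1):
  after event 1 (t=8: INC p by 5): {p=5}
  after event 2 (t=16: INC p by 8): {p=13}
  after event 3 (t=24: DEC p by 15): {p=-2}
  after event 4 (t=27: DEL q): {p=-2}
  after event 5 (t=36: INC r by 15): {p=-2, r=15}
  after event 6 (t=37: INC q by 10): {p=-2, q=10, r=15}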